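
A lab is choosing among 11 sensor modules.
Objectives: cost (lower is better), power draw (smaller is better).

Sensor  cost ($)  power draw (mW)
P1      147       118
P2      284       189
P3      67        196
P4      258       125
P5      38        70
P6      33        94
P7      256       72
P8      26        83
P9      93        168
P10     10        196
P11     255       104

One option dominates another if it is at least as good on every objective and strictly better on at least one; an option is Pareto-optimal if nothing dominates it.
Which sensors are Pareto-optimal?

P5, P8, P10

P1: dominated by P5 (cost 38≤147, power draw 70≤118).
P2: dominated by P1 (cost 147≤284, power draw 118≤189).
P3: dominated by P5 (cost 38≤67, power draw 70≤196).
P4: dominated by P1 (cost 147≤258, power draw 118≤125).
P5: not dominated (best power draw).
P6: dominated by P8 (cost 26≤33, power draw 83≤94).
P7: dominated by P5 (cost 38≤256, power draw 70≤72).
P8: not dominated.
P9: dominated by P5 (cost 38≤93, power draw 70≤168).
P10: not dominated (best cost).
P11: dominated by P5 (cost 38≤255, power draw 70≤104).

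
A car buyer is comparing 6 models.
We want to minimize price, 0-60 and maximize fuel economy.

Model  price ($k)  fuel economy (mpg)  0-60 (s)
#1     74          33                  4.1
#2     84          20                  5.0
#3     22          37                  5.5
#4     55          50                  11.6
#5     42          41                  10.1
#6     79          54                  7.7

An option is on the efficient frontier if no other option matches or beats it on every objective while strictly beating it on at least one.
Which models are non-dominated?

#1, #3, #4, #5, #6

#1: not dominated (best 0-60).
#2: dominated by #1 (price 74≤84, fuel economy 33≥20, 0-60 4.1≤5.0).
#3: not dominated (best price).
#4: not dominated.
#5: not dominated.
#6: not dominated (best fuel economy).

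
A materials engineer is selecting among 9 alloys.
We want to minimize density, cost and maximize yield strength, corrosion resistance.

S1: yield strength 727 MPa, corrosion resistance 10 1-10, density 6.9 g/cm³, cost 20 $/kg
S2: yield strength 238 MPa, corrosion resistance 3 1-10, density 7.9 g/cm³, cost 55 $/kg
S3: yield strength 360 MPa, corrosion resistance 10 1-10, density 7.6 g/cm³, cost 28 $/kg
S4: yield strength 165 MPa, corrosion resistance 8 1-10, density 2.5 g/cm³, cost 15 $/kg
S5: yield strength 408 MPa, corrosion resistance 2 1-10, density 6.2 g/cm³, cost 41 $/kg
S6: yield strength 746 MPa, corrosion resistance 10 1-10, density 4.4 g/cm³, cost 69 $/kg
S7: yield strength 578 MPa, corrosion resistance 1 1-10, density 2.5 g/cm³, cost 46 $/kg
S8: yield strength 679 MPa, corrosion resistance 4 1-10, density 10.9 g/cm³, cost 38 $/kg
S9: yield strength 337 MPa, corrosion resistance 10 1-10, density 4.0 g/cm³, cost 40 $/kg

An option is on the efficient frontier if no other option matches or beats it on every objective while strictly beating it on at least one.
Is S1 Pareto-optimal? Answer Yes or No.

S2: worse on yield strength (238 vs 727).
S3: worse on yield strength (360 vs 727).
S4: worse on yield strength (165 vs 727).
S5: worse on yield strength (408 vs 727).
S6: worse on cost (69 vs 20).
S7: worse on yield strength (578 vs 727).
S8: worse on yield strength (679 vs 727).
S9: worse on yield strength (337 vs 727).
No option is at least as good as S1 on every objective and strictly better on one.

Yes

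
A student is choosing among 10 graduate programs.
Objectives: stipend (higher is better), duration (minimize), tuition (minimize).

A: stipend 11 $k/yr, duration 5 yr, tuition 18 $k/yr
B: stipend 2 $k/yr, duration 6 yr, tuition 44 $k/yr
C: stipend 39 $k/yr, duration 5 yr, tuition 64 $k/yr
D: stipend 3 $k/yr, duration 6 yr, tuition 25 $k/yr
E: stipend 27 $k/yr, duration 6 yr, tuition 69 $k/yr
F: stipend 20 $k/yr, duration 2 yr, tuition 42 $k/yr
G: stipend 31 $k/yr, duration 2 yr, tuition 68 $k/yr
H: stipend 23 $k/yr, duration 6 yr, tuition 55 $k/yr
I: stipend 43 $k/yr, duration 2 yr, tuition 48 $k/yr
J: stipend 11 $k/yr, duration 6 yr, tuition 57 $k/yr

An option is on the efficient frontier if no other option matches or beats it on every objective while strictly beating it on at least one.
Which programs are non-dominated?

A: not dominated (best tuition).
B: dominated by A (stipend 11≥2, duration 5≤6, tuition 18≤44).
C: dominated by I (stipend 43≥39, duration 2≤5, tuition 48≤64).
D: dominated by A (stipend 11≥3, duration 5≤6, tuition 18≤25).
E: dominated by C (stipend 39≥27, duration 5≤6, tuition 64≤69).
F: not dominated.
G: dominated by I (stipend 43≥31, duration 2≤2, tuition 48≤68).
H: dominated by I (stipend 43≥23, duration 2≤6, tuition 48≤55).
I: not dominated (best stipend).
J: dominated by A (stipend 11≥11, duration 5≤6, tuition 18≤57).

A, F, I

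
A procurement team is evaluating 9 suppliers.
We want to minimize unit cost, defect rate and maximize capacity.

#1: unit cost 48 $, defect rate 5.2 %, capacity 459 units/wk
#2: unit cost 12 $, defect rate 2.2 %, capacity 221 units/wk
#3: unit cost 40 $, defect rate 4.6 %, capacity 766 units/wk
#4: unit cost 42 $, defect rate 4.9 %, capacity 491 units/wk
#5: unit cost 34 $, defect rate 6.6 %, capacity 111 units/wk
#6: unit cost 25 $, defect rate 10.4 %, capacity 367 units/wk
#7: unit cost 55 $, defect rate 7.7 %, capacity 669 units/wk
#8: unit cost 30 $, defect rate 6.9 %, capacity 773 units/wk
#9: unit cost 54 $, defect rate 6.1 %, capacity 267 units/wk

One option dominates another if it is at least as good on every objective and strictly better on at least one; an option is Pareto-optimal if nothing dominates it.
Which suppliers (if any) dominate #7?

#3, #8

#3: unit cost 40≤55, defect rate 4.6≤7.7, capacity 766≥669 — dominates #7.
#8: unit cost 30≤55, defect rate 6.9≤7.7, capacity 773≥669 — dominates #7.
Others (#1, #2, #4, #5, #6, #9) are each worse than #7 on at least one objective.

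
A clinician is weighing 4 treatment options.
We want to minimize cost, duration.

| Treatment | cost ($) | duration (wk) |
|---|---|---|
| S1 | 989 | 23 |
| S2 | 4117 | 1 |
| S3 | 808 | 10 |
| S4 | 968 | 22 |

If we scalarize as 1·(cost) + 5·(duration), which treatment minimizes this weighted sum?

S1: 1·989 + 5·23 = 1104
S2: 1·4117 + 5·1 = 4122
S3: 1·808 + 5·10 = 858
S4: 1·968 + 5·22 = 1078
Lowest: S3 at 858.

S3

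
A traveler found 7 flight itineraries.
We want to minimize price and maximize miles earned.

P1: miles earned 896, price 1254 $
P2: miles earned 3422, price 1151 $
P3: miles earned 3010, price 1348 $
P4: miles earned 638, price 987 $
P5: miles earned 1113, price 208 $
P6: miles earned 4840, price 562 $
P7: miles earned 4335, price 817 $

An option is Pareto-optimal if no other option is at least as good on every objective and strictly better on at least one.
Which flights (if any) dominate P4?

P5, P6, P7

P5: miles earned 1113≥638, price 208≤987 — dominates P4.
P6: miles earned 4840≥638, price 562≤987 — dominates P4.
P7: miles earned 4335≥638, price 817≤987 — dominates P4.
Others (P1, P2, P3) are each worse than P4 on at least one objective.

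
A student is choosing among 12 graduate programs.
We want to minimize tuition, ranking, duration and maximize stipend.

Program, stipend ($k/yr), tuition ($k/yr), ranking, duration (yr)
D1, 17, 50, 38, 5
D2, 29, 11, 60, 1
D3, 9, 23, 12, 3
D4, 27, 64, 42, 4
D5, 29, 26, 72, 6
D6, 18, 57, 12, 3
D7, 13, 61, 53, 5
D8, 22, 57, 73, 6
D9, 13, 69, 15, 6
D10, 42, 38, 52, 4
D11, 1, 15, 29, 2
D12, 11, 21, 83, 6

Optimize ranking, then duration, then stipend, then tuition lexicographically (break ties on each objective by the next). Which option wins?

D6

First minimize ranking: best is 12, kept {D3, D6}.
Then minimize duration: best is 3, kept {D3, D6}.
Then maximize stipend: best is 18, kept {D6}.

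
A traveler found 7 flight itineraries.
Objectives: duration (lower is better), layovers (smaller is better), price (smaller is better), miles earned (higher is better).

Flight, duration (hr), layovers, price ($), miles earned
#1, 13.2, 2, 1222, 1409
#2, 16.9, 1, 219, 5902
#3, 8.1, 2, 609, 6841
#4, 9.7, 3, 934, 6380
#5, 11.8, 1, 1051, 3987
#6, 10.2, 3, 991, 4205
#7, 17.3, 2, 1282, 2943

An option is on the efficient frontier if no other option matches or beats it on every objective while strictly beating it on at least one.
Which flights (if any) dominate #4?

#3

#3: duration 8.1≤9.7, layovers 2≤3, price 609≤934, miles earned 6841≥6380 — dominates #4.
Others (#1, #2, #5, #6, #7) are each worse than #4 on at least one objective.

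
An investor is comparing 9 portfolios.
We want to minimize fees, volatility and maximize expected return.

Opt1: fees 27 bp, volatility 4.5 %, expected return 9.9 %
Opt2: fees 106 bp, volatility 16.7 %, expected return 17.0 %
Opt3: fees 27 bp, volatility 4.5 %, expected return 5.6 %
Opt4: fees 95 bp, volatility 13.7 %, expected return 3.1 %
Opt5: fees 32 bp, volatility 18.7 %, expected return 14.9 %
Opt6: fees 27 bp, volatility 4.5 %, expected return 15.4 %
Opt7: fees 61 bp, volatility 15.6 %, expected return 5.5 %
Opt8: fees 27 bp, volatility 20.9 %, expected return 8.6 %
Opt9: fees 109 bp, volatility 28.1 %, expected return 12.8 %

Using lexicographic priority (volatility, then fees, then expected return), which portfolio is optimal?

First minimize volatility: best is 4.5, kept {Opt1, Opt3, Opt6}.
Then minimize fees: best is 27, kept {Opt1, Opt3, Opt6}.
Then maximize expected return: best is 15.4, kept {Opt6}.

Opt6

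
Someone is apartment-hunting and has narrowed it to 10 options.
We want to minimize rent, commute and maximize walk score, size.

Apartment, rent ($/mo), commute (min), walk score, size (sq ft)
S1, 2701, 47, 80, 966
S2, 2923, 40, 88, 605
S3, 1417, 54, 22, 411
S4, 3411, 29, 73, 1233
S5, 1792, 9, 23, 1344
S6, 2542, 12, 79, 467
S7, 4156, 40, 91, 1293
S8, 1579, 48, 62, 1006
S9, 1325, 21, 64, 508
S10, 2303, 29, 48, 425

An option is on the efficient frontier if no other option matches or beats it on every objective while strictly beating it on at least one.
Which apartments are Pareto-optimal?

S1: not dominated.
S2: not dominated.
S3: dominated by S9 (rent 1325≤1417, commute 21≤54, walk score 64≥22, size 508≥411).
S4: not dominated.
S5: not dominated (best commute).
S6: not dominated.
S7: not dominated (best walk score).
S8: not dominated.
S9: not dominated (best rent).
S10: dominated by S9 (rent 1325≤2303, commute 21≤29, walk score 64≥48, size 508≥425).

S1, S2, S4, S5, S6, S7, S8, S9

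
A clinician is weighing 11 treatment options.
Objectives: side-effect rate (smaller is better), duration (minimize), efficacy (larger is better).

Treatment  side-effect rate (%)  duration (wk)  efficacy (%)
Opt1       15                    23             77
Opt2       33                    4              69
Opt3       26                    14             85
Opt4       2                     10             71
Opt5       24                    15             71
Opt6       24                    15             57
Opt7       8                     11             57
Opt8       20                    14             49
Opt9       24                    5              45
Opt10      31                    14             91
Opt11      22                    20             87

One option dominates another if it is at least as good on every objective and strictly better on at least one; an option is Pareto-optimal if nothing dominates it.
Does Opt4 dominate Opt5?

Opt4 vs Opt5: side-effect rate 2≤24, duration 10≤15, efficacy 71≥71 — Opt4 is at least as good on every objective with at least one strict improvement.

Yes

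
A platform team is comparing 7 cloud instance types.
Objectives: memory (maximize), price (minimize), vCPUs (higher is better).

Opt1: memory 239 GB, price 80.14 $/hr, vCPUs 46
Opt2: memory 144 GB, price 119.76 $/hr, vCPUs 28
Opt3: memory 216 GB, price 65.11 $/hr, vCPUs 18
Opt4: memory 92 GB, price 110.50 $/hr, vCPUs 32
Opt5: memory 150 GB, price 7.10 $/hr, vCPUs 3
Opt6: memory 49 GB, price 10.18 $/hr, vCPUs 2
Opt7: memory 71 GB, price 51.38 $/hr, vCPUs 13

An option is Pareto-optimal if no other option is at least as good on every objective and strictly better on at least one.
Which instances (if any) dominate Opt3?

Opt1: worse on price (80.14 vs 65.11).
Opt2: worse on memory (144 vs 216).
Opt4: worse on memory (92 vs 216).
Opt5: worse on memory (150 vs 216).
Opt6: worse on memory (49 vs 216).
Opt7: worse on memory (71 vs 216).
No option dominates Opt3.

none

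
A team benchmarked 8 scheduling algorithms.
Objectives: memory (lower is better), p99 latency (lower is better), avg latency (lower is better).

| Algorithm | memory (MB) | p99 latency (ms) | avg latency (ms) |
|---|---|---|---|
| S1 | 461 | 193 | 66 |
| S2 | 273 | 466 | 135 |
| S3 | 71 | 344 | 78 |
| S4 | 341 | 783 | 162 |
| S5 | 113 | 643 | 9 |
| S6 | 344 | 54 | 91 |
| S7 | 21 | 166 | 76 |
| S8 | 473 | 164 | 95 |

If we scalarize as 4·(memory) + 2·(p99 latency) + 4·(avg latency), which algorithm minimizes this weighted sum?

S1: 4·461 + 2·193 + 4·66 = 2494
S2: 4·273 + 2·466 + 4·135 = 2564
S3: 4·71 + 2·344 + 4·78 = 1284
S4: 4·341 + 2·783 + 4·162 = 3578
S5: 4·113 + 2·643 + 4·9 = 1774
S6: 4·344 + 2·54 + 4·91 = 1848
S7: 4·21 + 2·166 + 4·76 = 720
S8: 4·473 + 2·164 + 4·95 = 2600
Lowest: S7 at 720.

S7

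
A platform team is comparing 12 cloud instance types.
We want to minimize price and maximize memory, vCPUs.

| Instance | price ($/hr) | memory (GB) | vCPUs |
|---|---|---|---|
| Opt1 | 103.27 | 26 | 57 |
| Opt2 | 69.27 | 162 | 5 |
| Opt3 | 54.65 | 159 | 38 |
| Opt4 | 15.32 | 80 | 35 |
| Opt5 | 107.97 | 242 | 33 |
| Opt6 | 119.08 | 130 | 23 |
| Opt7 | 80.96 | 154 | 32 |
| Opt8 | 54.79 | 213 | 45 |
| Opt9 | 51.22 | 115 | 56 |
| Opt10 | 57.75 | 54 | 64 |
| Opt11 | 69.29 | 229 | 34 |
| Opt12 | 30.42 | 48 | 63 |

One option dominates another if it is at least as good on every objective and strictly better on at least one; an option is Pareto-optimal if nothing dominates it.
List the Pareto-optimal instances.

Opt3, Opt4, Opt5, Opt8, Opt9, Opt10, Opt11, Opt12

Opt1: dominated by Opt10 (price 57.75≤103.27, memory 54≥26, vCPUs 64≥57).
Opt2: dominated by Opt8 (price 54.79≤69.27, memory 213≥162, vCPUs 45≥5).
Opt3: not dominated.
Opt4: not dominated (best price).
Opt5: not dominated (best memory).
Opt6: dominated by Opt3 (price 54.65≤119.08, memory 159≥130, vCPUs 38≥23).
Opt7: dominated by Opt3 (price 54.65≤80.96, memory 159≥154, vCPUs 38≥32).
Opt8: not dominated.
Opt9: not dominated.
Opt10: not dominated (best vCPUs).
Opt11: not dominated.
Opt12: not dominated.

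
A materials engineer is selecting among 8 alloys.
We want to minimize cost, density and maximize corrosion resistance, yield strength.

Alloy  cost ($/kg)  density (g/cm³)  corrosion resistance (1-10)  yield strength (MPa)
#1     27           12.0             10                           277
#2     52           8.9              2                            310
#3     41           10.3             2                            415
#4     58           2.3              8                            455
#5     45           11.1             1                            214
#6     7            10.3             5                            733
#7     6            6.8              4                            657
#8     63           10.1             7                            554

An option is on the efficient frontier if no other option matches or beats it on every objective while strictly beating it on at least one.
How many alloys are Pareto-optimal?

#1: not dominated (best corrosion resistance).
#2: dominated by #7 (cost 6≤52, density 6.8≤8.9, corrosion resistance 4≥2, yield strength 657≥310).
#3: dominated by #6 (cost 7≤41, density 10.3≤10.3, corrosion resistance 5≥2, yield strength 733≥415).
#4: not dominated (best density).
#5: dominated by #3 (cost 41≤45, density 10.3≤11.1, corrosion resistance 2≥1, yield strength 415≥214).
#6: not dominated (best yield strength).
#7: not dominated (best cost).
#8: not dominated.
Pareto-optimal: #1, #4, #6, #7, #8 → 5.

5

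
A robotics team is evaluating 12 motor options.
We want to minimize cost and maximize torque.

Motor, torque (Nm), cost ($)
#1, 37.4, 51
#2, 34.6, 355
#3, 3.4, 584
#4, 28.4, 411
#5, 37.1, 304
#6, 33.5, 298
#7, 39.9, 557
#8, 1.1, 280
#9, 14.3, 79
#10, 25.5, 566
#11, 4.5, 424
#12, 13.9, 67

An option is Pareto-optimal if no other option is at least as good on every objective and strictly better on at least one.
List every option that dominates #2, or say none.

#1, #5

#1: torque 37.4≥34.6, cost 51≤355 — dominates #2.
#5: torque 37.1≥34.6, cost 304≤355 — dominates #2.
Others (#3, #4, #6, #7, #8, #9, #10, #11, #12) are each worse than #2 on at least one objective.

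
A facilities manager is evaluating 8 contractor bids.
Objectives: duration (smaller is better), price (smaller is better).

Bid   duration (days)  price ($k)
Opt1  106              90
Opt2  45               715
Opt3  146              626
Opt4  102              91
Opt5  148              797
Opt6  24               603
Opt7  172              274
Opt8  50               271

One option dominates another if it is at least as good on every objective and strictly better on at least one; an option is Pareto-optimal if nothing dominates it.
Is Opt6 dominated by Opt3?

Opt3 vs Opt6: Opt3 is worse on duration (146 vs 24), so it does not dominate Opt6.

No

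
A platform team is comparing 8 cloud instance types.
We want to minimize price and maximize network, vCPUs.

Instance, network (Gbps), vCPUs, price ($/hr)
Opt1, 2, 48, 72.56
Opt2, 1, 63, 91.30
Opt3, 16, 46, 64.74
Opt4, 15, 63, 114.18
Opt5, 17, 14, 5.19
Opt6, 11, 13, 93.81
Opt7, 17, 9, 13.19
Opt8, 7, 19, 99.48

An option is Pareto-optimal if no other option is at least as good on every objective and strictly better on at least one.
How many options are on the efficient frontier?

5

Opt1: not dominated.
Opt2: not dominated.
Opt3: not dominated.
Opt4: not dominated.
Opt5: not dominated (best price).
Opt6: dominated by Opt3 (network 16≥11, vCPUs 46≥13, price 64.74≤93.81).
Opt7: dominated by Opt5 (network 17≥17, vCPUs 14≥9, price 5.19≤13.19).
Opt8: dominated by Opt3 (network 16≥7, vCPUs 46≥19, price 64.74≤99.48).
Pareto-optimal: Opt1, Opt2, Opt3, Opt4, Opt5 → 5.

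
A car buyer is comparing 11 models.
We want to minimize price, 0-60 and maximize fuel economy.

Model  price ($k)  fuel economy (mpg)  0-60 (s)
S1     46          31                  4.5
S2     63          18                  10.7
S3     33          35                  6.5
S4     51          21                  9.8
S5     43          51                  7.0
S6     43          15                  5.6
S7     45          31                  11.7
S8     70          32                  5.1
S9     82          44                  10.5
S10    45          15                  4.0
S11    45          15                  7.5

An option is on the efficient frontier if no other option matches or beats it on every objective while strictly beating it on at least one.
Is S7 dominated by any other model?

Yes

S3 vs S7: price 33≤45, fuel economy 35≥31, 0-60 6.5≤11.7 — S3 is at least as good on every objective and strictly better on at least one, so S3 dominates S7.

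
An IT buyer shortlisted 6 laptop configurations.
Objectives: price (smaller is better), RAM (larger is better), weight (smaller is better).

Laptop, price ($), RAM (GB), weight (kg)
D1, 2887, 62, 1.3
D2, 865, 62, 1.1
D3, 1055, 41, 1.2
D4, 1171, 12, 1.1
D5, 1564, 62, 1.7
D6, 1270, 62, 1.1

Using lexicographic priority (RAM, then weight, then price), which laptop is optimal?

First maximize RAM: best is 62, kept {D1, D2, D5, D6}.
Then minimize weight: best is 1.1, kept {D2, D6}.
Then minimize price: best is 865, kept {D2}.

D2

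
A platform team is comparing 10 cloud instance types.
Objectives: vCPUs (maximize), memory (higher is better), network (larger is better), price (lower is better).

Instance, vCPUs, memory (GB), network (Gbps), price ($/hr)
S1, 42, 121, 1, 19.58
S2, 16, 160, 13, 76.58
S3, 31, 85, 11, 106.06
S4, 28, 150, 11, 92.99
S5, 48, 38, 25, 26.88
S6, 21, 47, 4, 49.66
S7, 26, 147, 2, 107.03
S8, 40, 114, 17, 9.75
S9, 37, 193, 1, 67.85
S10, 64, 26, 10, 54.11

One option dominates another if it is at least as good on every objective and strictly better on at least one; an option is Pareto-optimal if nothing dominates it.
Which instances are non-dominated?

S1, S2, S4, S5, S8, S9, S10

S1: not dominated.
S2: not dominated.
S3: dominated by S8 (vCPUs 40≥31, memory 114≥85, network 17≥11, price 9.75≤106.06).
S4: not dominated.
S5: not dominated (best network).
S6: dominated by S8 (vCPUs 40≥21, memory 114≥47, network 17≥4, price 9.75≤49.66).
S7: dominated by S4 (vCPUs 28≥26, memory 150≥147, network 11≥2, price 92.99≤107.03).
S8: not dominated (best price).
S9: not dominated (best memory).
S10: not dominated (best vCPUs).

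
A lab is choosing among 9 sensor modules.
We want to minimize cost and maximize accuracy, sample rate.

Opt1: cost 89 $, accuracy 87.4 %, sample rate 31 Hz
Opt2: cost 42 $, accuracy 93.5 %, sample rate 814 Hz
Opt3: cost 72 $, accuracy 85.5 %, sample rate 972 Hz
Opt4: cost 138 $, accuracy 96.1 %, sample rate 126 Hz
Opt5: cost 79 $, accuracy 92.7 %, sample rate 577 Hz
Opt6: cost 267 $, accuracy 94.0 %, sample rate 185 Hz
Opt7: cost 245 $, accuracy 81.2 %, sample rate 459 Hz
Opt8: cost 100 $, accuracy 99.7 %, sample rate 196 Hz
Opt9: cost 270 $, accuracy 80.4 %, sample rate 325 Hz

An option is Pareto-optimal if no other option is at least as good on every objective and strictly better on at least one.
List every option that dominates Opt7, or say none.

Opt2: cost 42≤245, accuracy 93.5≥81.2, sample rate 814≥459 — dominates Opt7.
Opt3: cost 72≤245, accuracy 85.5≥81.2, sample rate 972≥459 — dominates Opt7.
Opt5: cost 79≤245, accuracy 92.7≥81.2, sample rate 577≥459 — dominates Opt7.
Others (Opt1, Opt4, Opt6, Opt8, Opt9) are each worse than Opt7 on at least one objective.

Opt2, Opt3, Opt5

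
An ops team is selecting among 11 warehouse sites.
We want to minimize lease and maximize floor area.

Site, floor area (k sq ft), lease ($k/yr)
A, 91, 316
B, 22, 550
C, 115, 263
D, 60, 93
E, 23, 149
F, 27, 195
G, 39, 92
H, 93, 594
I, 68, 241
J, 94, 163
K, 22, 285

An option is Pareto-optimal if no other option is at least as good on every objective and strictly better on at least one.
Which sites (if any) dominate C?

none

A: worse on floor area (91 vs 115).
B: worse on floor area (22 vs 115).
D: worse on floor area (60 vs 115).
E: worse on floor area (23 vs 115).
F: worse on floor area (27 vs 115).
G: worse on floor area (39 vs 115).
H: worse on floor area (93 vs 115).
I: worse on floor area (68 vs 115).
J: worse on floor area (94 vs 115).
K: worse on floor area (22 vs 115).
No option dominates C.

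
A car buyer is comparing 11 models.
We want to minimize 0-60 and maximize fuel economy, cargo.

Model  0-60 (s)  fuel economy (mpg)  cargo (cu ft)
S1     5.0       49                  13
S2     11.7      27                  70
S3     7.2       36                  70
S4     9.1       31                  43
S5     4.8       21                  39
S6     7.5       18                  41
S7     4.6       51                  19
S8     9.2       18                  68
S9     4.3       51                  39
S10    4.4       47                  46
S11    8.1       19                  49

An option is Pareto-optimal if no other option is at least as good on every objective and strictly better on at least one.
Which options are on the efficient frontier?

S1: dominated by S7 (0-60 4.6≤5.0, fuel economy 51≥49, cargo 19≥13).
S2: dominated by S3 (0-60 7.2≤11.7, fuel economy 36≥27, cargo 70≥70).
S3: not dominated.
S4: dominated by S3 (0-60 7.2≤9.1, fuel economy 36≥31, cargo 70≥43).
S5: dominated by S9 (0-60 4.3≤4.8, fuel economy 51≥21, cargo 39≥39).
S6: dominated by S3 (0-60 7.2≤7.5, fuel economy 36≥18, cargo 70≥41).
S7: dominated by S9 (0-60 4.3≤4.6, fuel economy 51≥51, cargo 39≥19).
S8: dominated by S3 (0-60 7.2≤9.2, fuel economy 36≥18, cargo 70≥68).
S9: not dominated (best 0-60).
S10: not dominated.
S11: dominated by S3 (0-60 7.2≤8.1, fuel economy 36≥19, cargo 70≥49).

S3, S9, S10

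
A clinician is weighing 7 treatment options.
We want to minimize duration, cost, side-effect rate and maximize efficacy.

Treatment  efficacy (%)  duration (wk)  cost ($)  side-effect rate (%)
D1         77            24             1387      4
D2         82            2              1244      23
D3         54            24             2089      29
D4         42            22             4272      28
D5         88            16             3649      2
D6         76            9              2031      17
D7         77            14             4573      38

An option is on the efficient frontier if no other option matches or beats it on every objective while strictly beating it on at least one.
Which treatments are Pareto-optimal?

D1, D2, D5, D6

D1: not dominated.
D2: not dominated (best duration).
D3: dominated by D1 (efficacy 77≥54, duration 24≤24, cost 1387≤2089, side-effect rate 4≤29).
D4: dominated by D2 (efficacy 82≥42, duration 2≤22, cost 1244≤4272, side-effect rate 23≤28).
D5: not dominated (best efficacy).
D6: not dominated.
D7: dominated by D2 (efficacy 82≥77, duration 2≤14, cost 1244≤4573, side-effect rate 23≤38).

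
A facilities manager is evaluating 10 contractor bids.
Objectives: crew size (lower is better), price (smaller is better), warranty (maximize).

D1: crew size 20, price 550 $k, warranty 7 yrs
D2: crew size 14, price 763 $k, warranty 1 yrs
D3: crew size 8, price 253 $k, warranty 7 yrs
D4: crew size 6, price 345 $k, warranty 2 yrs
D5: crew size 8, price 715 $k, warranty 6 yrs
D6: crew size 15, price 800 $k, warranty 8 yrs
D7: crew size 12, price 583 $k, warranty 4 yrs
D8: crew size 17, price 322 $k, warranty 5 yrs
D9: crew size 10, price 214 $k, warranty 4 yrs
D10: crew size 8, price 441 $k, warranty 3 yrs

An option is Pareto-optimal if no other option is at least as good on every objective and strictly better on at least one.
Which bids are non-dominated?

D1: dominated by D3 (crew size 8≤20, price 253≤550, warranty 7≥7).
D2: dominated by D3 (crew size 8≤14, price 253≤763, warranty 7≥1).
D3: not dominated.
D4: not dominated (best crew size).
D5: dominated by D3 (crew size 8≤8, price 253≤715, warranty 7≥6).
D6: not dominated (best warranty).
D7: dominated by D3 (crew size 8≤12, price 253≤583, warranty 7≥4).
D8: dominated by D3 (crew size 8≤17, price 253≤322, warranty 7≥5).
D9: not dominated (best price).
D10: dominated by D3 (crew size 8≤8, price 253≤441, warranty 7≥3).

D3, D4, D6, D9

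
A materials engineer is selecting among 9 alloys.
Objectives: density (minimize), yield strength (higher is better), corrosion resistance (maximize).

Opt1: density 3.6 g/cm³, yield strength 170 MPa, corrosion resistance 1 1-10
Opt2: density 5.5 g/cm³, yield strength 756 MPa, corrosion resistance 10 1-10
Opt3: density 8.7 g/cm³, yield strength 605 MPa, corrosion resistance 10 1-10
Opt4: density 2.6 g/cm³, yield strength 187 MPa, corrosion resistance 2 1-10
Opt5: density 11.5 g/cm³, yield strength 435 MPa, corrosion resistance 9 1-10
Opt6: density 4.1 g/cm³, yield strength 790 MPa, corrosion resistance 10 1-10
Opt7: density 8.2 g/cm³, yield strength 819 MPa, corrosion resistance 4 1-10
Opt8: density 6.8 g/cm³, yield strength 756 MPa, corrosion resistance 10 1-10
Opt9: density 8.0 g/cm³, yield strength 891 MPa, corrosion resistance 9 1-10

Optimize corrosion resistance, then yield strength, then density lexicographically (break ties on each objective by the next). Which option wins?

First maximize corrosion resistance: best is 10, kept {Opt2, Opt3, Opt6, Opt8}.
Then maximize yield strength: best is 790, kept {Opt6}.

Opt6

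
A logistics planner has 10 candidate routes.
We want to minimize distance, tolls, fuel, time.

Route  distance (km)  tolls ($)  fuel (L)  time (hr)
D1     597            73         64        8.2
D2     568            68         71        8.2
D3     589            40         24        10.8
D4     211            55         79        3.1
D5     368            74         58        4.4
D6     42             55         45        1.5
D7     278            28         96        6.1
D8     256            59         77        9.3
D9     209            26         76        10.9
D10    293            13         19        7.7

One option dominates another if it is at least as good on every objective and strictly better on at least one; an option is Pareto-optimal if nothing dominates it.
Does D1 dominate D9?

No

D1 vs D9: D1 is worse on distance (597 vs 209), so it does not dominate D9.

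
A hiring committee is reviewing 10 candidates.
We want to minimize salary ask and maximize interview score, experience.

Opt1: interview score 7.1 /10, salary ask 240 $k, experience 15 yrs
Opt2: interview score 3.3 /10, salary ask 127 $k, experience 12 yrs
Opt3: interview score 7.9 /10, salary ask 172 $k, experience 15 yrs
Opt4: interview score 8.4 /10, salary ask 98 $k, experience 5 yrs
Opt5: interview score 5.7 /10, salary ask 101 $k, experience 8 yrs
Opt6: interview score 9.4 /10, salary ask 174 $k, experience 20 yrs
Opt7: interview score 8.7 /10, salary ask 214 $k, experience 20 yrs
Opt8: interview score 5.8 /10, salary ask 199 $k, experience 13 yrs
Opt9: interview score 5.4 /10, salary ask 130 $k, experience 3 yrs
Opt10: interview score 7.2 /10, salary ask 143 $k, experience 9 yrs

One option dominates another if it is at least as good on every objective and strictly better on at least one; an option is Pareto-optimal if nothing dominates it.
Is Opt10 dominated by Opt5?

No

Opt5 vs Opt10: Opt5 is worse on interview score (5.7 vs 7.2), so it does not dominate Opt10.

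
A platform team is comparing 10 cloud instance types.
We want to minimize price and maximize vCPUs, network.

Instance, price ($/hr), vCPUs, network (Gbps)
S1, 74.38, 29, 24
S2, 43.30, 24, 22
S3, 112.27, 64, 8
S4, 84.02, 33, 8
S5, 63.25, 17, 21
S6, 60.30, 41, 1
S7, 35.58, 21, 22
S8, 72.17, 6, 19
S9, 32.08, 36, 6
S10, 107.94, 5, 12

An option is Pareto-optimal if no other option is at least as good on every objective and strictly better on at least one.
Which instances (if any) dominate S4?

S1: worse on vCPUs (29 vs 33).
S2: worse on vCPUs (24 vs 33).
S3: worse on price (112.27 vs 84.02).
S5: worse on vCPUs (17 vs 33).
S6: worse on network (1 vs 8).
S7: worse on vCPUs (21 vs 33).
S8: worse on vCPUs (6 vs 33).
S9: worse on network (6 vs 8).
S10: worse on price (107.94 vs 84.02).
No option dominates S4.

none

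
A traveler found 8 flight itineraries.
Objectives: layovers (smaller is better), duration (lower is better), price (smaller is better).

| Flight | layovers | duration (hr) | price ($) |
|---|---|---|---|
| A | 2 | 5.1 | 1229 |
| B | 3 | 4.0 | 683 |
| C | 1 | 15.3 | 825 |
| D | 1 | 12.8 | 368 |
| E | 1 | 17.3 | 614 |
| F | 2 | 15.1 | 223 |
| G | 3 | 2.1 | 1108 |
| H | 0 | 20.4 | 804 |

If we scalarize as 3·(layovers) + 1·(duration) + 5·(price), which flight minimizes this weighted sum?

A: 3·2 + 1·5.1 + 5·1229 = 6156.1
B: 3·3 + 1·4.0 + 5·683 = 3428.0
C: 3·1 + 1·15.3 + 5·825 = 4143.3
D: 3·1 + 1·12.8 + 5·368 = 1855.8
E: 3·1 + 1·17.3 + 5·614 = 3090.3
F: 3·2 + 1·15.1 + 5·223 = 1136.1
G: 3·3 + 1·2.1 + 5·1108 = 5551.1
H: 3·0 + 1·20.4 + 5·804 = 4040.4
Lowest: F at 1136.1.

F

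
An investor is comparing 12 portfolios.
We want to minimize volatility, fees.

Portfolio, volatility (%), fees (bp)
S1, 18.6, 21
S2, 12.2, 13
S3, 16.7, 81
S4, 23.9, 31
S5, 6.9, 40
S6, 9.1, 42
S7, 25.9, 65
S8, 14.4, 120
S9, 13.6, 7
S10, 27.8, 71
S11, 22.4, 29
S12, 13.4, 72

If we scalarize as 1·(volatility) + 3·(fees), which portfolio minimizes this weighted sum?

S1: 1·18.6 + 3·21 = 81.6
S2: 1·12.2 + 3·13 = 51.2
S3: 1·16.7 + 3·81 = 259.7
S4: 1·23.9 + 3·31 = 116.9
S5: 1·6.9 + 3·40 = 126.9
S6: 1·9.1 + 3·42 = 135.1
S7: 1·25.9 + 3·65 = 220.9
S8: 1·14.4 + 3·120 = 374.4
S9: 1·13.6 + 3·7 = 34.6
S10: 1·27.8 + 3·71 = 240.8
S11: 1·22.4 + 3·29 = 109.4
S12: 1·13.4 + 3·72 = 229.4
Lowest: S9 at 34.6.

S9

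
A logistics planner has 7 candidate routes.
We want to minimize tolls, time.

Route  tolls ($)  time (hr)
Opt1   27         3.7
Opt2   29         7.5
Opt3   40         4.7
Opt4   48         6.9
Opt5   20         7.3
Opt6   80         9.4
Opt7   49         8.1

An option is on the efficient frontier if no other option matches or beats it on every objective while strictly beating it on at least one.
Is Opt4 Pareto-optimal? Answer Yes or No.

Opt1 vs Opt4: tolls 27≤48, time 3.7≤6.9 — Opt1 is at least as good on every objective and strictly better on at least one, so Opt1 dominates Opt4.

No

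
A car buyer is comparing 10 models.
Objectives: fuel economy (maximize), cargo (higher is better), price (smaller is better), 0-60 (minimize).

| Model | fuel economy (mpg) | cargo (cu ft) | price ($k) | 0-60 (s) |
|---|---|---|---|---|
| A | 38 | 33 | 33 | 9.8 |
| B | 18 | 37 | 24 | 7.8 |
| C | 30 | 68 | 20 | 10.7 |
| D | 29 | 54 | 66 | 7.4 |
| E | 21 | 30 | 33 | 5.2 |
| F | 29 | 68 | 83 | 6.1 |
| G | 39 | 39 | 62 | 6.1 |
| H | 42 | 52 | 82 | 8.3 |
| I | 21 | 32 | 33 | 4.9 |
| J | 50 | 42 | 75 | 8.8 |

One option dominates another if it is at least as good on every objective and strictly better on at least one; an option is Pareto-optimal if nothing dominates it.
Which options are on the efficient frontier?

A, B, C, D, F, G, H, I, J

A: not dominated.
B: not dominated.
C: not dominated (best price).
D: not dominated.
E: dominated by I (fuel economy 21≥21, cargo 32≥30, price 33≤33, 0-60 4.9≤5.2).
F: not dominated.
G: not dominated.
H: not dominated.
I: not dominated (best 0-60).
J: not dominated (best fuel economy).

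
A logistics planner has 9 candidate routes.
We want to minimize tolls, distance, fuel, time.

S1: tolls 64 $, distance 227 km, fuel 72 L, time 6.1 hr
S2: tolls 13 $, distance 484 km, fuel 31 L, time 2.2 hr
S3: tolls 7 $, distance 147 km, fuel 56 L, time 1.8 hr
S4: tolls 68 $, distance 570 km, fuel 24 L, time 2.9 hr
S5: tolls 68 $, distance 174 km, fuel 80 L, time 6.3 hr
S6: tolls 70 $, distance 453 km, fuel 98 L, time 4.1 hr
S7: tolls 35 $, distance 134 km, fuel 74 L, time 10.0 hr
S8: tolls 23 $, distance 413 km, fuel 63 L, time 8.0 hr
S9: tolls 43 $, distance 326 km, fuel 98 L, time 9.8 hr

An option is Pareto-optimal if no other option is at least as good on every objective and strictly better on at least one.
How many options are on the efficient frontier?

S1: dominated by S3 (tolls 7≤64, distance 147≤227, fuel 56≤72, time 1.8≤6.1).
S2: not dominated.
S3: not dominated (best tolls).
S4: not dominated (best fuel).
S5: dominated by S3 (tolls 7≤68, distance 147≤174, fuel 56≤80, time 1.8≤6.3).
S6: dominated by S3 (tolls 7≤70, distance 147≤453, fuel 56≤98, time 1.8≤4.1).
S7: not dominated (best distance).
S8: dominated by S3 (tolls 7≤23, distance 147≤413, fuel 56≤63, time 1.8≤8.0).
S9: dominated by S3 (tolls 7≤43, distance 147≤326, fuel 56≤98, time 1.8≤9.8).
Pareto-optimal: S2, S3, S4, S7 → 4.

4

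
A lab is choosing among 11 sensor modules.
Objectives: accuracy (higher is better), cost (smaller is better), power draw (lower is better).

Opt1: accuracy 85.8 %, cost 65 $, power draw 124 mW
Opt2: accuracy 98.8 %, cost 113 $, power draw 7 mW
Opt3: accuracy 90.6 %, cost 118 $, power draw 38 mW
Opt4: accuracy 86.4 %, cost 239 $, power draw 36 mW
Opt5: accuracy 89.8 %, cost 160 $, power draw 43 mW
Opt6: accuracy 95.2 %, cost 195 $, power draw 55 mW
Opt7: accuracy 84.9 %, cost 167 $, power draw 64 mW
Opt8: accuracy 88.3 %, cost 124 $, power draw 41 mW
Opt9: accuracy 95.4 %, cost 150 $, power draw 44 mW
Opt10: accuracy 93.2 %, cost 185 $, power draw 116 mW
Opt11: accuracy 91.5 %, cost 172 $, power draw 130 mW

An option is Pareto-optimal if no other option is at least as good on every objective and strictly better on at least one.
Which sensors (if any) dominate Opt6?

Opt2: accuracy 98.8≥95.2, cost 113≤195, power draw 7≤55 — dominates Opt6.
Opt9: accuracy 95.4≥95.2, cost 150≤195, power draw 44≤55 — dominates Opt6.
Others (Opt1, Opt3, Opt4, Opt5, Opt7, Opt8, Opt10, Opt11) are each worse than Opt6 on at least one objective.

Opt2, Opt9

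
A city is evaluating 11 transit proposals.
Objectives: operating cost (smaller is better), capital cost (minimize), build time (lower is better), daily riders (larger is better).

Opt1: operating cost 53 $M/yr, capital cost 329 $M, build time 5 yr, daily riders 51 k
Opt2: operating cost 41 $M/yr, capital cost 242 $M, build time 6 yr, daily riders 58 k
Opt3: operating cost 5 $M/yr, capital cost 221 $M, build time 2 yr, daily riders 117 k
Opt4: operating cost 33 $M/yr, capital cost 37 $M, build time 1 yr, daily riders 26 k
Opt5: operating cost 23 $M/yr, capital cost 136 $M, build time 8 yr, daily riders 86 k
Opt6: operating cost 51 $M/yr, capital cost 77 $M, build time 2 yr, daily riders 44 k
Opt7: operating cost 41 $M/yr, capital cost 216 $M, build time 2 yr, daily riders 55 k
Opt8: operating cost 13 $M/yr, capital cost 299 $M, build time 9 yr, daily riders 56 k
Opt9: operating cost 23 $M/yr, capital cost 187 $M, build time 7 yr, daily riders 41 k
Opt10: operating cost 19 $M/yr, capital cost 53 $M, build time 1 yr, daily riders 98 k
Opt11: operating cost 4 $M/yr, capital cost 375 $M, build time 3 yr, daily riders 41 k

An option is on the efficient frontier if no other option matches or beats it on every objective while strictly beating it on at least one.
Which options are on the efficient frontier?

Opt3, Opt4, Opt10, Opt11

Opt1: dominated by Opt3 (operating cost 5≤53, capital cost 221≤329, build time 2≤5, daily riders 117≥51).
Opt2: dominated by Opt3 (operating cost 5≤41, capital cost 221≤242, build time 2≤6, daily riders 117≥58).
Opt3: not dominated (best daily riders).
Opt4: not dominated (best capital cost).
Opt5: dominated by Opt10 (operating cost 19≤23, capital cost 53≤136, build time 1≤8, daily riders 98≥86).
Opt6: dominated by Opt10 (operating cost 19≤51, capital cost 53≤77, build time 1≤2, daily riders 98≥44).
Opt7: dominated by Opt10 (operating cost 19≤41, capital cost 53≤216, build time 1≤2, daily riders 98≥55).
Opt8: dominated by Opt3 (operating cost 5≤13, capital cost 221≤299, build time 2≤9, daily riders 117≥56).
Opt9: dominated by Opt10 (operating cost 19≤23, capital cost 53≤187, build time 1≤7, daily riders 98≥41).
Opt10: not dominated.
Opt11: not dominated (best operating cost).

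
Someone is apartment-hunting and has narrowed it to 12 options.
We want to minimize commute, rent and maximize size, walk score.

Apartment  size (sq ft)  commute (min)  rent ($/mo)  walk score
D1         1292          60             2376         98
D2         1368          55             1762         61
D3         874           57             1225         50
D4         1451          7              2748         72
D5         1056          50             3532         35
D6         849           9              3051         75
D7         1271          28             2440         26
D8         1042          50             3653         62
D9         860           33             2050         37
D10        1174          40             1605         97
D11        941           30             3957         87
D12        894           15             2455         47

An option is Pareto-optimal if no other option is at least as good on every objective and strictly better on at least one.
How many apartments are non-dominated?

D1: not dominated (best walk score).
D2: not dominated.
D3: not dominated (best rent).
D4: not dominated (best size).
D5: dominated by D4 (size 1451≥1056, commute 7≤50, rent 2748≤3532, walk score 72≥35).
D6: not dominated.
D7: not dominated.
D8: dominated by D4 (size 1451≥1042, commute 7≤50, rent 2748≤3653, walk score 72≥62).
D9: not dominated.
D10: not dominated.
D11: not dominated.
D12: not dominated.
Pareto-optimal: D1, D2, D3, D4, D6, D7, D9, D10, D11, D12 → 10.

10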